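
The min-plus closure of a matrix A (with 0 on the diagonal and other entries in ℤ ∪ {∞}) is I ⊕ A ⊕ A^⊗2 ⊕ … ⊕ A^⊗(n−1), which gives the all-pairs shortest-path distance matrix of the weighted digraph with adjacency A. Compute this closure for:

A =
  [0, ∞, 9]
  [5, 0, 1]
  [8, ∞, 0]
Closure =
  [0, ∞, 9]
  [5, 0, 1]
  [8, ∞, 0]

This is the Floyd-Warshall all-pairs shortest-path computation. For each intermediate vertex k = 0, 1, …, 2, update dist[i][j] ← min(dist[i][j], dist[i][k] + dist[k][j]). The final matrix gives, for each (i, j), the minimum total weight of any directed path from i to j (possibly empty when i = j).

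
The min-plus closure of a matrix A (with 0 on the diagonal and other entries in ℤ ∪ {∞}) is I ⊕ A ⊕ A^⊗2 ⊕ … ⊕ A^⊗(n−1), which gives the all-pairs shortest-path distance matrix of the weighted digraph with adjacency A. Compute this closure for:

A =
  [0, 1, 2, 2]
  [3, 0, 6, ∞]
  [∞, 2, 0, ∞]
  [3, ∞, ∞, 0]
Closure =
  [0, 1, 2, 2]
  [3, 0, 5, 5]
  [5, 2, 0, 7]
  [3, 4, 5, 0]

This is the Floyd-Warshall all-pairs shortest-path computation. For each intermediate vertex k = 0, 1, …, 3, update dist[i][j] ← min(dist[i][j], dist[i][k] + dist[k][j]). The final matrix gives, for each (i, j), the minimum total weight of any directed path from i to j (possibly empty when i = j).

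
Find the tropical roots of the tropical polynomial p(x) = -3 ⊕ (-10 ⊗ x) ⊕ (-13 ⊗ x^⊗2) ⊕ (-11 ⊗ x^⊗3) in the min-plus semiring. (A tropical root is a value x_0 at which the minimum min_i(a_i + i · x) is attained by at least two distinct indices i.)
Roots: {-2, 3, 7}

Each tropical root is a break point of the lower envelope of the lines y = a_i + i · x (there are 4 lines, with slopes 0, 1, ..., 3). Only the lines that attain the minimum somewhere contribute to roots; other lines are dominated. Here the surviving (envelope) indices are i = 3, i = 2, i = 1, i = 0.
Intersections between consecutive envelope lines give the roots: for adjacent envelope indices i < j the intersection is x = (a_i − a_j) / (j − i). Reading off the sorted break points: {-2, 3, 7}.
Verification: at each break x_0, at least two indices attain the minimum of min_i(a_i + i · x_0).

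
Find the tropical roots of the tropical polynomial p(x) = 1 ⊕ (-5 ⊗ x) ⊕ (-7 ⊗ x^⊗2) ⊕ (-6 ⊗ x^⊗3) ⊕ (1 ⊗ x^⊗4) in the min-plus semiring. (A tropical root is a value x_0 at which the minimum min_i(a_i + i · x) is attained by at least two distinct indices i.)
Roots: {-7, -1, 2, 6}

Each tropical root is a break point of the lower envelope of the lines y = a_i + i · x (there are 5 lines, with slopes 0, 1, ..., 4). Only the lines that attain the minimum somewhere contribute to roots; other lines are dominated. Here the surviving (envelope) indices are i = 4, i = 3, i = 2, i = 1, i = 0.
Intersections between consecutive envelope lines give the roots: for adjacent envelope indices i < j the intersection is x = (a_i − a_j) / (j − i). Reading off the sorted break points: {-7, -1, 2, 6}.
Verification: at each break x_0, at least two indices attain the minimum of min_i(a_i + i · x_0).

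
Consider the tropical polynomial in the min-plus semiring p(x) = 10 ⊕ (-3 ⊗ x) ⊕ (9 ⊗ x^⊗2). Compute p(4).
p(4) = 1

A tropical monomial a ⊗ x^⊗i evaluates to a + i · x. Evaluating each term at x = 4:
  Term 0 contributes 10 + 0 · 4 = 10
  Term 1 contributes -3 + 1 · 4 = 1
  Term 2 contributes 9 + 2 · 4 = 17
p(4) = ⊕ of these = min[10, 1, 17] = 1.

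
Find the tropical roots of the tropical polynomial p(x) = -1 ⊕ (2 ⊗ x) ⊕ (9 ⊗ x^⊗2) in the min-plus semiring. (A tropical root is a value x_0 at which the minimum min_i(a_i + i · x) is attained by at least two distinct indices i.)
Roots: {-7, -3}

Each tropical root is a break point of the lower envelope of the lines y = a_i + i · x (there are 3 lines, with slopes 0, 1, ..., 2). Only the lines that attain the minimum somewhere contribute to roots; other lines are dominated. Here the surviving (envelope) indices are i = 2, i = 1, i = 0.
Intersections between consecutive envelope lines give the roots: for adjacent envelope indices i < j the intersection is x = (a_i − a_j) / (j − i). Reading off the sorted break points: {-7, -3}.
Verification: at each break x_0, at least two indices attain the minimum of min_i(a_i + i · x_0).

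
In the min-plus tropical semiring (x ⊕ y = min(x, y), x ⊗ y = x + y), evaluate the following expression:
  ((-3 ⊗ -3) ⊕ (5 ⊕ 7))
((-3 ⊗ -3) ⊕ (5 ⊕ 7)) = -6

Expand innermost to outermost. Recall ⊕ takes the minimum of its arguments and ⊗ takes their sum. Working out the expression ((-3 ⊗ -3) ⊕ (5 ⊕ 7)) gives -6.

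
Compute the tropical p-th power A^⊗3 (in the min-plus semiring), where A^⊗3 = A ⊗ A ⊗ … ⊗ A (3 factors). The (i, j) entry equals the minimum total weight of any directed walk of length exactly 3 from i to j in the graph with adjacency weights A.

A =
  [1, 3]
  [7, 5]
A^⊗3 =
  [3, 5]
  [9, 11]

Each entry (A^⊗3)_ij equals the minimum over all length-3 walks i = v_0 → v_1 → … → v_3 = j of Σ_t A[v_t][v_{t+1}]. For example, for (i, j) = (0, 1) we minimise over 4 possible intermediate vertex sequences; the minimum is 5, attained along the walk 0 → 0 → 0 → 1.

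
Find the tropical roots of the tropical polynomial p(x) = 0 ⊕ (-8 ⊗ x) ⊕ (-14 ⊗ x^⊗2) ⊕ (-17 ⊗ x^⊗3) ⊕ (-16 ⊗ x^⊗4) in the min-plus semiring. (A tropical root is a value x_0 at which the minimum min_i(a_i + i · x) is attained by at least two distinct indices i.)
Roots: {-1, 3, 6, 8}

Each tropical root is a break point of the lower envelope of the lines y = a_i + i · x (there are 5 lines, with slopes 0, 1, ..., 4). Only the lines that attain the minimum somewhere contribute to roots; other lines are dominated. Here the surviving (envelope) indices are i = 4, i = 3, i = 2, i = 1, i = 0.
Intersections between consecutive envelope lines give the roots: for adjacent envelope indices i < j the intersection is x = (a_i − a_j) / (j − i). Reading off the sorted break points: {-1, 3, 6, 8}.
Verification: at each break x_0, at least two indices attain the minimum of min_i(a_i + i · x_0).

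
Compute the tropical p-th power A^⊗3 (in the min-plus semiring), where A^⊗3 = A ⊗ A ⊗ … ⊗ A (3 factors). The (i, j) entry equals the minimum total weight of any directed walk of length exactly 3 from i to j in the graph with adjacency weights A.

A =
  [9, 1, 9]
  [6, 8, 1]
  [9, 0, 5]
A^⊗3 =
  [11, 2, 7]
  [7, 6, 2]
  [10, 1, 6]

Each entry (A^⊗3)_ij equals the minimum over all length-3 walks i = v_0 → v_1 → … → v_3 = j of Σ_t A[v_t][v_{t+1}]. For example, for (i, j) = (0, 2) we minimise over 9 possible intermediate vertex sequences; the minimum is 7, attained along the walk 0 → 1 → 2 → 2.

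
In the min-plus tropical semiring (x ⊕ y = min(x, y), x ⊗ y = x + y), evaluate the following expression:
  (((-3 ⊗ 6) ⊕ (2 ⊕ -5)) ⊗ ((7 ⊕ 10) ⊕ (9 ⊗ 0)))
(((-3 ⊗ 6) ⊕ (2 ⊕ -5)) ⊗ ((7 ⊕ 10) ⊕ (9 ⊗ 0))) = 2

Expand innermost to outermost. Recall ⊕ takes the minimum of its arguments and ⊗ takes their sum. Working out the expression (((-3 ⊗ 6) ⊕ (2 ⊕ -5)) ⊗ ((7 ⊕ 10) ⊕ (9 ⊗ 0))) gives 2.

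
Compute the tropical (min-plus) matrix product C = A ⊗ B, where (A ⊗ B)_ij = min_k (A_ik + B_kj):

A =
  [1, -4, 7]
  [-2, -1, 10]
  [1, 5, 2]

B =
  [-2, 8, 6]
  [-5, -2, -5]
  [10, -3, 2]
A ⊗ B =
  [-9, -6, -9]
  [-6, -3, -6]
  [-1, -1, 0]

Apply the min-plus product entry-by-entry:
  C[0][0] = min over k of (A[0][0] + B[0][0] = 1 + -2 = -1, A[0][1] + B[1][0] = -4 + -5 = -9, A[0][2] + B[2][0] = 7 + 10 = 17) = -9 (attained at k = 1)
  C[0][1] = min over k of (A[0][0] + B[0][1] = 1 + 8 = 9, A[0][1] + B[1][1] = -4 + -2 = -6, A[0][2] + B[2][1] = 7 + -3 = 4) = -6 (attained at k = 1)
  C[0][2] = min over k of (A[0][0] + B[0][2] = 1 + 6 = 7, A[0][1] + B[1][2] = -4 + -5 = -9, A[0][2] + B[2][2] = 7 + 2 = 9) = -9 (attained at k = 1)
  C[1][0] = min over k of (A[1][0] + B[0][0] = -2 + -2 = -4, A[1][1] + B[1][0] = -1 + -5 = -6, A[1][2] + B[2][0] = 10 + 10 = 20) = -6 (attained at k = 1)
  C[1][1] = min over k of (A[1][0] + B[0][1] = -2 + 8 = 6, A[1][1] + B[1][1] = -1 + -2 = -3, A[1][2] + B[2][1] = 10 + -3 = 7) = -3 (attained at k = 1)
  C[1][2] = min over k of (A[1][0] + B[0][2] = -2 + 6 = 4, A[1][1] + B[1][2] = -1 + -5 = -6, A[1][2] + B[2][2] = 10 + 2 = 12) = -6 (attained at k = 1)
  C[2][0] = min over k of (A[2][0] + B[0][0] = 1 + -2 = -1, A[2][1] + B[1][0] = 5 + -5 = 0, A[2][2] + B[2][0] = 2 + 10 = 12) = -1 (attained at k = 0)
  C[2][1] = min over k of (A[2][0] + B[0][1] = 1 + 8 = 9, A[2][1] + B[1][1] = 5 + -2 = 3, A[2][2] + B[2][1] = 2 + -3 = -1) = -1 (attained at k = 2)
  C[2][2] = min over k of (A[2][0] + B[0][2] = 1 + 6 = 7, A[2][1] + B[1][2] = 5 + -5 = 0, A[2][2] + B[2][2] = 2 + 2 = 4) = 0 (attained at k = 1)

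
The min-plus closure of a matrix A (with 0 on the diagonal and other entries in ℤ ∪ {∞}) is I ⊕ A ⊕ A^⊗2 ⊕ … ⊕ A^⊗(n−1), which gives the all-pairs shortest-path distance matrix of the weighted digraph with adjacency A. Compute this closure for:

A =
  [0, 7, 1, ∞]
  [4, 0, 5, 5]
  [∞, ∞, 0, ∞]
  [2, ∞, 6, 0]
Closure =
  [0, 7, 1, 12]
  [4, 0, 5, 5]
  [∞, ∞, 0, ∞]
  [2, 9, 3, 0]

This is the Floyd-Warshall all-pairs shortest-path computation. For each intermediate vertex k = 0, 1, …, 3, update dist[i][j] ← min(dist[i][j], dist[i][k] + dist[k][j]). The final matrix gives, for each (i, j), the minimum total weight of any directed path from i to j (possibly empty when i = j).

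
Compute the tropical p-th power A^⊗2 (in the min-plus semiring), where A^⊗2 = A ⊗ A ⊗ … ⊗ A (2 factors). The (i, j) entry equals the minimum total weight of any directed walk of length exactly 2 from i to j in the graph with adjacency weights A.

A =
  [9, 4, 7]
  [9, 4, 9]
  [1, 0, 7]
A^⊗2 =
  [8, 7, 13]
  [10, 8, 13]
  [8, 4, 8]

Each entry (A^⊗2)_ij equals the minimum over all length-2 walks i = v_0 → v_1 → … → v_2 = j of Σ_t A[v_t][v_{t+1}]. For example, for (i, j) = (0, 2) we minimise over 3 possible intermediate vertex sequences; the minimum is 13, attained along the walk 0 → 1 → 2.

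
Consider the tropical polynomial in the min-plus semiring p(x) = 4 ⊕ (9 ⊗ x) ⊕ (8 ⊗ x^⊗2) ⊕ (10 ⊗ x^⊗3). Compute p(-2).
p(-2) = 4

A tropical monomial a ⊗ x^⊗i evaluates to a + i · x. Evaluating each term at x = -2:
  Term 0 contributes 4 + 0 · -2 = 4
  Term 1 contributes 9 + 1 · -2 = 7
  Term 2 contributes 8 + 2 · -2 = 4
  Term 3 contributes 10 + 3 · -2 = 4
p(-2) = ⊕ of these = min[4, 7, 4, 4] = 4.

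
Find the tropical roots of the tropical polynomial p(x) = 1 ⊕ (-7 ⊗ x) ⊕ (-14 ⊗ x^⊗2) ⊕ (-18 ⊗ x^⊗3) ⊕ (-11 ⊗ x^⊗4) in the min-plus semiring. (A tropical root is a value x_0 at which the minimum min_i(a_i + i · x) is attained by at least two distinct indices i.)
Roots: {-7, 4, 7, 8}

Each tropical root is a break point of the lower envelope of the lines y = a_i + i · x (there are 5 lines, with slopes 0, 1, ..., 4). Only the lines that attain the minimum somewhere contribute to roots; other lines are dominated. Here the surviving (envelope) indices are i = 4, i = 3, i = 2, i = 1, i = 0.
Intersections between consecutive envelope lines give the roots: for adjacent envelope indices i < j the intersection is x = (a_i − a_j) / (j − i). Reading off the sorted break points: {-7, 4, 7, 8}.
Verification: at each break x_0, at least two indices attain the minimum of min_i(a_i + i · x_0).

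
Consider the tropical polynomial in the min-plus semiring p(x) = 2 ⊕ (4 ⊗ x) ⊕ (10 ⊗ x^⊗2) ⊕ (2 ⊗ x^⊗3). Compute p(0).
p(0) = 2

A tropical monomial a ⊗ x^⊗i evaluates to a + i · x. Evaluating each term at x = 0:
  Term 0 contributes 2 + 0 · 0 = 2
  Term 1 contributes 4 + 1 · 0 = 4
  Term 2 contributes 10 + 2 · 0 = 10
  Term 3 contributes 2 + 3 · 0 = 2
p(0) = ⊕ of these = min[2, 4, 10, 2] = 2.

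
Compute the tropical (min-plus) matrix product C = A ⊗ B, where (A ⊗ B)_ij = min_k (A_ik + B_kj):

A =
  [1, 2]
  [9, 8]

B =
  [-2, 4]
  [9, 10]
A ⊗ B =
  [-1, 5]
  [7, 13]

Apply the min-plus product entry-by-entry:
  C[0][0] = min over k of (A[0][0] + B[0][0] = 1 + -2 = -1, A[0][1] + B[1][0] = 2 + 9 = 11) = -1 (attained at k = 0)
  C[0][1] = min over k of (A[0][0] + B[0][1] = 1 + 4 = 5, A[0][1] + B[1][1] = 2 + 10 = 12) = 5 (attained at k = 0)
  C[1][0] = min over k of (A[1][0] + B[0][0] = 9 + -2 = 7, A[1][1] + B[1][0] = 8 + 9 = 17) = 7 (attained at k = 0)
  C[1][1] = min over k of (A[1][0] + B[0][1] = 9 + 4 = 13, A[1][1] + B[1][1] = 8 + 10 = 18) = 13 (attained at k = 0)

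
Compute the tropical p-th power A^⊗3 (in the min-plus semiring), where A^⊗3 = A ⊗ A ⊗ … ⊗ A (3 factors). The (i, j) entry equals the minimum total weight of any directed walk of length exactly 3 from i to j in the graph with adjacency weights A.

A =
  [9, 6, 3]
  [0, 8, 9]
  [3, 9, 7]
A^⊗3 =
  [12, 12, 9]
  [6, 12, 10]
  [9, 15, 12]

Each entry (A^⊗3)_ij equals the minimum over all length-3 walks i = v_0 → v_1 → … → v_3 = j of Σ_t A[v_t][v_{t+1}]. For example, for (i, j) = (0, 2) we minimise over 9 possible intermediate vertex sequences; the minimum is 9, attained along the walk 0 → 1 → 0 → 2.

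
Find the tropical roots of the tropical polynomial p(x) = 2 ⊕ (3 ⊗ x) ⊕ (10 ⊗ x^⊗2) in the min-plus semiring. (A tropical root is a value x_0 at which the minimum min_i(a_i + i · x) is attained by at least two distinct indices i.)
Roots: {-7, -1}

Each tropical root is a break point of the lower envelope of the lines y = a_i + i · x (there are 3 lines, with slopes 0, 1, ..., 2). Only the lines that attain the minimum somewhere contribute to roots; other lines are dominated. Here the surviving (envelope) indices are i = 2, i = 1, i = 0.
Intersections between consecutive envelope lines give the roots: for adjacent envelope indices i < j the intersection is x = (a_i − a_j) / (j − i). Reading off the sorted break points: {-7, -1}.
Verification: at each break x_0, at least two indices attain the minimum of min_i(a_i + i · x_0).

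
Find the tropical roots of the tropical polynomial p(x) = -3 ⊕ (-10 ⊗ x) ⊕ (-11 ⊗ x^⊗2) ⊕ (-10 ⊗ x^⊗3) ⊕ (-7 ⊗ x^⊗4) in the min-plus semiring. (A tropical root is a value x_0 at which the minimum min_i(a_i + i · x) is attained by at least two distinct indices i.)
Roots: {-3, -1, 1, 7}

Each tropical root is a break point of the lower envelope of the lines y = a_i + i · x (there are 5 lines, with slopes 0, 1, ..., 4). Only the lines that attain the minimum somewhere contribute to roots; other lines are dominated. Here the surviving (envelope) indices are i = 4, i = 3, i = 2, i = 1, i = 0.
Intersections between consecutive envelope lines give the roots: for adjacent envelope indices i < j the intersection is x = (a_i − a_j) / (j − i). Reading off the sorted break points: {-3, -1, 1, 7}.
Verification: at each break x_0, at least two indices attain the minimum of min_i(a_i + i · x_0).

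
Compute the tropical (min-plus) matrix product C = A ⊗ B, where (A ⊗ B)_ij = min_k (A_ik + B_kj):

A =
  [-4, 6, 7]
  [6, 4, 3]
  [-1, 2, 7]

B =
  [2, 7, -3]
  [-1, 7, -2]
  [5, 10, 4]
A ⊗ B =
  [-2, 3, -7]
  [3, 11, 2]
  [1, 6, -4]

Apply the min-plus product entry-by-entry:
  C[0][0] = min over k of (A[0][0] + B[0][0] = -4 + 2 = -2, A[0][1] + B[1][0] = 6 + -1 = 5, A[0][2] + B[2][0] = 7 + 5 = 12) = -2 (attained at k = 0)
  C[0][1] = min over k of (A[0][0] + B[0][1] = -4 + 7 = 3, A[0][1] + B[1][1] = 6 + 7 = 13, A[0][2] + B[2][1] = 7 + 10 = 17) = 3 (attained at k = 0)
  C[0][2] = min over k of (A[0][0] + B[0][2] = -4 + -3 = -7, A[0][1] + B[1][2] = 6 + -2 = 4, A[0][2] + B[2][2] = 7 + 4 = 11) = -7 (attained at k = 0)
  C[1][0] = min over k of (A[1][0] + B[0][0] = 6 + 2 = 8, A[1][1] + B[1][0] = 4 + -1 = 3, A[1][2] + B[2][0] = 3 + 5 = 8) = 3 (attained at k = 1)
  C[1][1] = min over k of (A[1][0] + B[0][1] = 6 + 7 = 13, A[1][1] + B[1][1] = 4 + 7 = 11, A[1][2] + B[2][1] = 3 + 10 = 13) = 11 (attained at k = 1)
  C[1][2] = min over k of (A[1][0] + B[0][2] = 6 + -3 = 3, A[1][1] + B[1][2] = 4 + -2 = 2, A[1][2] + B[2][2] = 3 + 4 = 7) = 2 (attained at k = 1)
  C[2][0] = min over k of (A[2][0] + B[0][0] = -1 + 2 = 1, A[2][1] + B[1][0] = 2 + -1 = 1, A[2][2] + B[2][0] = 7 + 5 = 12) = 1 (attained at k = 0)
  C[2][1] = min over k of (A[2][0] + B[0][1] = -1 + 7 = 6, A[2][1] + B[1][1] = 2 + 7 = 9, A[2][2] + B[2][1] = 7 + 10 = 17) = 6 (attained at k = 0)
  C[2][2] = min over k of (A[2][0] + B[0][2] = -1 + -3 = -4, A[2][1] + B[1][2] = 2 + -2 = 0, A[2][2] + B[2][2] = 7 + 4 = 11) = -4 (attained at k = 0)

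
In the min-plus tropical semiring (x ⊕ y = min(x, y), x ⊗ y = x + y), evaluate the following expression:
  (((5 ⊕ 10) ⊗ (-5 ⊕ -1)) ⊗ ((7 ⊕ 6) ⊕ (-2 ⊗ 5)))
(((5 ⊕ 10) ⊗ (-5 ⊕ -1)) ⊗ ((7 ⊕ 6) ⊕ (-2 ⊗ 5))) = 3

Expand innermost to outermost. Recall ⊕ takes the minimum of its arguments and ⊗ takes their sum. Working out the expression (((5 ⊕ 10) ⊗ (-5 ⊕ -1)) ⊗ ((7 ⊕ 6) ⊕ (-2 ⊗ 5))) gives 3.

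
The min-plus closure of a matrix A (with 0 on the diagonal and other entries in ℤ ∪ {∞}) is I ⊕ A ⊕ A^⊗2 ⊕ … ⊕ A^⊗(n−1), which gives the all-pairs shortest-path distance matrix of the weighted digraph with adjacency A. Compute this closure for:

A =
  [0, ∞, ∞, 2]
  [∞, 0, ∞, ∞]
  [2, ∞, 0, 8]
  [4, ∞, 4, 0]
Closure =
  [0, ∞, 6, 2]
  [∞, 0, ∞, ∞]
  [2, ∞, 0, 4]
  [4, ∞, 4, 0]

This is the Floyd-Warshall all-pairs shortest-path computation. For each intermediate vertex k = 0, 1, …, 3, update dist[i][j] ← min(dist[i][j], dist[i][k] + dist[k][j]). The final matrix gives, for each (i, j), the minimum total weight of any directed path from i to j (possibly empty when i = j).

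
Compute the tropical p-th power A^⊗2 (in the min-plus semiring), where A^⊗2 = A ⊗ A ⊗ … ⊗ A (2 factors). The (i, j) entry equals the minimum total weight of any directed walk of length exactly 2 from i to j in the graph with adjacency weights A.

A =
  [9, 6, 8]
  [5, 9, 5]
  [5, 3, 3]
A^⊗2 =
  [11, 11, 11]
  [10, 8, 8]
  [8, 6, 6]

Each entry (A^⊗2)_ij equals the minimum over all length-2 walks i = v_0 → v_1 → … → v_2 = j of Σ_t A[v_t][v_{t+1}]. For example, for (i, j) = (0, 2) we minimise over 3 possible intermediate vertex sequences; the minimum is 11, attained along the walk 0 → 1 → 2.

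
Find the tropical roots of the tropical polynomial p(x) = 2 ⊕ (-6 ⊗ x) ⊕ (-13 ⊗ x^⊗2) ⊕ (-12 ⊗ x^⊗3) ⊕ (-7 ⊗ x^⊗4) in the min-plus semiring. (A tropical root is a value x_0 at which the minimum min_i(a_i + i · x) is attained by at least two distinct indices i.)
Roots: {-5, -1, 7, 8}

Each tropical root is a break point of the lower envelope of the lines y = a_i + i · x (there are 5 lines, with slopes 0, 1, ..., 4). Only the lines that attain the minimum somewhere contribute to roots; other lines are dominated. Here the surviving (envelope) indices are i = 4, i = 3, i = 2, i = 1, i = 0.
Intersections between consecutive envelope lines give the roots: for adjacent envelope indices i < j the intersection is x = (a_i − a_j) / (j − i). Reading off the sorted break points: {-5, -1, 7, 8}.
Verification: at each break x_0, at least two indices attain the minimum of min_i(a_i + i · x_0).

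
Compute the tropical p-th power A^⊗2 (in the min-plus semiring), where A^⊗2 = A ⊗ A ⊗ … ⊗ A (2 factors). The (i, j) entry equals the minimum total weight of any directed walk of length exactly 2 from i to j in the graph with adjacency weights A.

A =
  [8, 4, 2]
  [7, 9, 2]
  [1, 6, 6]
A^⊗2 =
  [3, 8, 6]
  [3, 8, 8]
  [7, 5, 3]

Each entry (A^⊗2)_ij equals the minimum over all length-2 walks i = v_0 → v_1 → … → v_2 = j of Σ_t A[v_t][v_{t+1}]. For example, for (i, j) = (0, 2) we minimise over 3 possible intermediate vertex sequences; the minimum is 6, attained along the walk 0 → 1 → 2.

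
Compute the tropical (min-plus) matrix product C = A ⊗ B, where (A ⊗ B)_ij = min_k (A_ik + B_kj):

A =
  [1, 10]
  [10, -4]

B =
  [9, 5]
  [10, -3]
A ⊗ B =
  [10, 6]
  [6, -7]

Apply the min-plus product entry-by-entry:
  C[0][0] = min over k of (A[0][0] + B[0][0] = 1 + 9 = 10, A[0][1] + B[1][0] = 10 + 10 = 20) = 10 (attained at k = 0)
  C[0][1] = min over k of (A[0][0] + B[0][1] = 1 + 5 = 6, A[0][1] + B[1][1] = 10 + -3 = 7) = 6 (attained at k = 0)
  C[1][0] = min over k of (A[1][0] + B[0][0] = 10 + 9 = 19, A[1][1] + B[1][0] = -4 + 10 = 6) = 6 (attained at k = 1)
  C[1][1] = min over k of (A[1][0] + B[0][1] = 10 + 5 = 15, A[1][1] + B[1][1] = -4 + -3 = -7) = -7 (attained at k = 1)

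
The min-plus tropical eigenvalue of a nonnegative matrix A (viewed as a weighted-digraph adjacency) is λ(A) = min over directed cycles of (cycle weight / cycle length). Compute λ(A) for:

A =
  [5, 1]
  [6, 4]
λ(A) = 7/2

Enumerate directed cycles and compute their means (weight / length). Sample:
  cycle 0 → 0: weight = 5, length = 1, mean = 5/1 ≈ 5.000
  cycle 1 → 1: weight = 4, length = 1, mean = 4/1 ≈ 4.000
  cycle 0 → 1 → 0: weight = 7, length = 2, mean = 7/2 ≈ 3.500
  cycle 1 → 0 → 1: weight = 7, length = 2, mean = 7/2 ≈ 3.500
Minimum mean = 3.500, attained e.g. along the cycle 0 → 1 → 0 with weight 7 and length 2. So λ(A) = 7/2 = 7/2.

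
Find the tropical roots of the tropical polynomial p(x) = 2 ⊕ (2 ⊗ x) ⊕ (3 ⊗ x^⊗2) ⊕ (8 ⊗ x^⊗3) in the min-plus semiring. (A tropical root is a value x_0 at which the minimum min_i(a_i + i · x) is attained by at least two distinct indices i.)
Roots: {-5, -1, 0}

Each tropical root is a break point of the lower envelope of the lines y = a_i + i · x (there are 4 lines, with slopes 0, 1, ..., 3). Only the lines that attain the minimum somewhere contribute to roots; other lines are dominated. Here the surviving (envelope) indices are i = 3, i = 2, i = 1, i = 0.
Intersections between consecutive envelope lines give the roots: for adjacent envelope indices i < j the intersection is x = (a_i − a_j) / (j − i). Reading off the sorted break points: {-5, -1, 0}.
Verification: at each break x_0, at least two indices attain the minimum of min_i(a_i + i · x_0).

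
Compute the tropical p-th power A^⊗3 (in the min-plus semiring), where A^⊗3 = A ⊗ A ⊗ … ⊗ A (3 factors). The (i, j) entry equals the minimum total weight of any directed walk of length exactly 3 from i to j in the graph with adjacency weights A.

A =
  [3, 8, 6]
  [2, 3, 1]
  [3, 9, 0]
A^⊗3 =
  [9, 14, 6]
  [4, 9, 1]
  [3, 9, 0]

Each entry (A^⊗3)_ij equals the minimum over all length-3 walks i = v_0 → v_1 → … → v_3 = j of Σ_t A[v_t][v_{t+1}]. For example, for (i, j) = (0, 2) we minimise over 9 possible intermediate vertex sequences; the minimum is 6, attained along the walk 0 → 2 → 2 → 2.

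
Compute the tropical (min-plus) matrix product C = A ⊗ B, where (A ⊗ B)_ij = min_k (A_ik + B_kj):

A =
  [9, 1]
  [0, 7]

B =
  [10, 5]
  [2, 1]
A ⊗ B =
  [3, 2]
  [9, 5]

Apply the min-plus product entry-by-entry:
  C[0][0] = min over k of (A[0][0] + B[0][0] = 9 + 10 = 19, A[0][1] + B[1][0] = 1 + 2 = 3) = 3 (attained at k = 1)
  C[0][1] = min over k of (A[0][0] + B[0][1] = 9 + 5 = 14, A[0][1] + B[1][1] = 1 + 1 = 2) = 2 (attained at k = 1)
  C[1][0] = min over k of (A[1][0] + B[0][0] = 0 + 10 = 10, A[1][1] + B[1][0] = 7 + 2 = 9) = 9 (attained at k = 1)
  C[1][1] = min over k of (A[1][0] + B[0][1] = 0 + 5 = 5, A[1][1] + B[1][1] = 7 + 1 = 8) = 5 (attained at k = 0)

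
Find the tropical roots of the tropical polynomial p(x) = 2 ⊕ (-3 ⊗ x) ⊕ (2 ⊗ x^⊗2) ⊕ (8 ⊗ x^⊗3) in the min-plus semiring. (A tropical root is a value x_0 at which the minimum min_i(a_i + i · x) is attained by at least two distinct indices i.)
Roots: {-6, -5, 5}

Each tropical root is a break point of the lower envelope of the lines y = a_i + i · x (there are 4 lines, with slopes 0, 1, ..., 3). Only the lines that attain the minimum somewhere contribute to roots; other lines are dominated. Here the surviving (envelope) indices are i = 3, i = 2, i = 1, i = 0.
Intersections between consecutive envelope lines give the roots: for adjacent envelope indices i < j the intersection is x = (a_i − a_j) / (j − i). Reading off the sorted break points: {-6, -5, 5}.
Verification: at each break x_0, at least two indices attain the minimum of min_i(a_i + i · x_0).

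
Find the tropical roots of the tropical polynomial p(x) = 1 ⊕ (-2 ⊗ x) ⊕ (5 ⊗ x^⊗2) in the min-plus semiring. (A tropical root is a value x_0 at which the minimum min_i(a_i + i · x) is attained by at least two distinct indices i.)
Roots: {-7, 3}

Each tropical root is a break point of the lower envelope of the lines y = a_i + i · x (there are 3 lines, with slopes 0, 1, ..., 2). Only the lines that attain the minimum somewhere contribute to roots; other lines are dominated. Here the surviving (envelope) indices are i = 2, i = 1, i = 0.
Intersections between consecutive envelope lines give the roots: for adjacent envelope indices i < j the intersection is x = (a_i − a_j) / (j − i). Reading off the sorted break points: {-7, 3}.
Verification: at each break x_0, at least two indices attain the minimum of min_i(a_i + i · x_0).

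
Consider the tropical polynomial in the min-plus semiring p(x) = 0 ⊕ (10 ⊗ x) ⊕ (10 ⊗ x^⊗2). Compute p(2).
p(2) = 0

A tropical monomial a ⊗ x^⊗i evaluates to a + i · x. Evaluating each term at x = 2:
  Term 0 contributes 0 + 0 · 2 = 0
  Term 1 contributes 10 + 1 · 2 = 12
  Term 2 contributes 10 + 2 · 2 = 14
p(2) = ⊕ of these = min[0, 12, 14] = 0.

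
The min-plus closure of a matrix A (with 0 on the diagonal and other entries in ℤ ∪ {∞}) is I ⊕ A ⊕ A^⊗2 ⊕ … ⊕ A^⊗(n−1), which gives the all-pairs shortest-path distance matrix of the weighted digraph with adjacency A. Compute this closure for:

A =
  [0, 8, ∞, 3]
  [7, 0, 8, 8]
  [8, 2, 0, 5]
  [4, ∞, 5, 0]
Closure =
  [0, 8, 8, 3]
  [7, 0, 8, 8]
  [8, 2, 0, 5]
  [4, 7, 5, 0]

This is the Floyd-Warshall all-pairs shortest-path computation. For each intermediate vertex k = 0, 1, …, 3, update dist[i][j] ← min(dist[i][j], dist[i][k] + dist[k][j]). The final matrix gives, for each (i, j), the minimum total weight of any directed path from i to j (possibly empty when i = j).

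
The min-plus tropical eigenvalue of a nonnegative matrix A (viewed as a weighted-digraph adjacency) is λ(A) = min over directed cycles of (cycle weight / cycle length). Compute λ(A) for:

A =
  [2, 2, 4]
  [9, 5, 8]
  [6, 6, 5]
λ(A) = 2

Enumerate directed cycles and compute their means (weight / length). Sample:
  cycle 0 → 0: weight = 2, length = 1, mean = 2/1 ≈ 2.000
  cycle 1 → 1: weight = 5, length = 1, mean = 5/1 ≈ 5.000
  cycle 2 → 2: weight = 5, length = 1, mean = 5/1 ≈ 5.000
  cycle 0 → 1 → 0: weight = 11, length = 2, mean = 11/2 ≈ 5.500
  cycle 0 → 2 → 0: weight = 10, length = 2, mean = 10/2 ≈ 5.000
  cycle 1 → 0 → 1: weight = 11, length = 2, mean = 11/2 ≈ 5.500
Minimum mean = 2.000, attained e.g. along the cycle 0 → 0 with weight 2 and length 1. So λ(A) = 2/1 = 2.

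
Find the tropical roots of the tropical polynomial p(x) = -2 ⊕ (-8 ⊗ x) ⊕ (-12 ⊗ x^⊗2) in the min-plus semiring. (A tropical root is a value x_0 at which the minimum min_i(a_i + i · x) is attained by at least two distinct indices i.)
Roots: {4, 6}

Each tropical root is a break point of the lower envelope of the lines y = a_i + i · x (there are 3 lines, with slopes 0, 1, ..., 2). Only the lines that attain the minimum somewhere contribute to roots; other lines are dominated. Here the surviving (envelope) indices are i = 2, i = 1, i = 0.
Intersections between consecutive envelope lines give the roots: for adjacent envelope indices i < j the intersection is x = (a_i − a_j) / (j − i). Reading off the sorted break points: {4, 6}.
Verification: at each break x_0, at least two indices attain the minimum of min_i(a_i + i · x_0).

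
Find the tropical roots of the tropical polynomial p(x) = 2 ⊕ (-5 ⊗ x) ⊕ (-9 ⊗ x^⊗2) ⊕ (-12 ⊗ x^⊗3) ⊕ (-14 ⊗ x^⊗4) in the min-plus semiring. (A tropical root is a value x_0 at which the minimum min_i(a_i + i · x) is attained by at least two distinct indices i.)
Roots: {2, 3, 4, 7}

Each tropical root is a break point of the lower envelope of the lines y = a_i + i · x (there are 5 lines, with slopes 0, 1, ..., 4). Only the lines that attain the minimum somewhere contribute to roots; other lines are dominated. Here the surviving (envelope) indices are i = 4, i = 3, i = 2, i = 1, i = 0.
Intersections between consecutive envelope lines give the roots: for adjacent envelope indices i < j the intersection is x = (a_i − a_j) / (j − i). Reading off the sorted break points: {2, 3, 4, 7}.
Verification: at each break x_0, at least two indices attain the minimum of min_i(a_i + i · x_0).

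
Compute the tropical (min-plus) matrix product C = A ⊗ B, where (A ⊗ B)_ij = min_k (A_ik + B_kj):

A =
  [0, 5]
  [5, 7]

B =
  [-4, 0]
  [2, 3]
A ⊗ B =
  [-4, 0]
  [1, 5]

Apply the min-plus product entry-by-entry:
  C[0][0] = min over k of (A[0][0] + B[0][0] = 0 + -4 = -4, A[0][1] + B[1][0] = 5 + 2 = 7) = -4 (attained at k = 0)
  C[0][1] = min over k of (A[0][0] + B[0][1] = 0 + 0 = 0, A[0][1] + B[1][1] = 5 + 3 = 8) = 0 (attained at k = 0)
  C[1][0] = min over k of (A[1][0] + B[0][0] = 5 + -4 = 1, A[1][1] + B[1][0] = 7 + 2 = 9) = 1 (attained at k = 0)
  C[1][1] = min over k of (A[1][0] + B[0][1] = 5 + 0 = 5, A[1][1] + B[1][1] = 7 + 3 = 10) = 5 (attained at k = 0)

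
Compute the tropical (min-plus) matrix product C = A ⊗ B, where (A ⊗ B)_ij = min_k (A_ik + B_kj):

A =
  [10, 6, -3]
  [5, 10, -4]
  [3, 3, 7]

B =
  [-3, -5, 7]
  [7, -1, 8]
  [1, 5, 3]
A ⊗ B =
  [-2, 2, 0]
  [-3, 0, -1]
  [0, -2, 10]

Apply the min-plus product entry-by-entry:
  C[0][0] = min over k of (A[0][0] + B[0][0] = 10 + -3 = 7, A[0][1] + B[1][0] = 6 + 7 = 13, A[0][2] + B[2][0] = -3 + 1 = -2) = -2 (attained at k = 2)
  C[0][1] = min over k of (A[0][0] + B[0][1] = 10 + -5 = 5, A[0][1] + B[1][1] = 6 + -1 = 5, A[0][2] + B[2][1] = -3 + 5 = 2) = 2 (attained at k = 2)
  C[0][2] = min over k of (A[0][0] + B[0][2] = 10 + 7 = 17, A[0][1] + B[1][2] = 6 + 8 = 14, A[0][2] + B[2][2] = -3 + 3 = 0) = 0 (attained at k = 2)
  C[1][0] = min over k of (A[1][0] + B[0][0] = 5 + -3 = 2, A[1][1] + B[1][0] = 10 + 7 = 17, A[1][2] + B[2][0] = -4 + 1 = -3) = -3 (attained at k = 2)
  C[1][1] = min over k of (A[1][0] + B[0][1] = 5 + -5 = 0, A[1][1] + B[1][1] = 10 + -1 = 9, A[1][2] + B[2][1] = -4 + 5 = 1) = 0 (attained at k = 0)
  C[1][2] = min over k of (A[1][0] + B[0][2] = 5 + 7 = 12, A[1][1] + B[1][2] = 10 + 8 = 18, A[1][2] + B[2][2] = -4 + 3 = -1) = -1 (attained at k = 2)
  C[2][0] = min over k of (A[2][0] + B[0][0] = 3 + -3 = 0, A[2][1] + B[1][0] = 3 + 7 = 10, A[2][2] + B[2][0] = 7 + 1 = 8) = 0 (attained at k = 0)
  C[2][1] = min over k of (A[2][0] + B[0][1] = 3 + -5 = -2, A[2][1] + B[1][1] = 3 + -1 = 2, A[2][2] + B[2][1] = 7 + 5 = 12) = -2 (attained at k = 0)
  C[2][2] = min over k of (A[2][0] + B[0][2] = 3 + 7 = 10, A[2][1] + B[1][2] = 3 + 8 = 11, A[2][2] + B[2][2] = 7 + 3 = 10) = 10 (attained at k = 0)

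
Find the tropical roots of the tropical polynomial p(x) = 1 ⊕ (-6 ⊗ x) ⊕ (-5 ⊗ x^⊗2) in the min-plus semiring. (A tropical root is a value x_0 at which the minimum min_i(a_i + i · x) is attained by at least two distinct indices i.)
Roots: {-1, 7}

Each tropical root is a break point of the lower envelope of the lines y = a_i + i · x (there are 3 lines, with slopes 0, 1, ..., 2). Only the lines that attain the minimum somewhere contribute to roots; other lines are dominated. Here the surviving (envelope) indices are i = 2, i = 1, i = 0.
Intersections between consecutive envelope lines give the roots: for adjacent envelope indices i < j the intersection is x = (a_i − a_j) / (j − i). Reading off the sorted break points: {-1, 7}.
Verification: at each break x_0, at least two indices attain the minimum of min_i(a_i + i · x_0).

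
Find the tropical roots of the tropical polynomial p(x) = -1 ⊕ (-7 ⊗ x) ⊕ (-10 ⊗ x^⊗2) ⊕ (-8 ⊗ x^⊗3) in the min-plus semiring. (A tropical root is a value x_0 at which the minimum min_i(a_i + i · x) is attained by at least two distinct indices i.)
Roots: {-2, 3, 6}

Each tropical root is a break point of the lower envelope of the lines y = a_i + i · x (there are 4 lines, with slopes 0, 1, ..., 3). Only the lines that attain the minimum somewhere contribute to roots; other lines are dominated. Here the surviving (envelope) indices are i = 3, i = 2, i = 1, i = 0.
Intersections between consecutive envelope lines give the roots: for adjacent envelope indices i < j the intersection is x = (a_i − a_j) / (j − i). Reading off the sorted break points: {-2, 3, 6}.
Verification: at each break x_0, at least two indices attain the minimum of min_i(a_i + i · x_0).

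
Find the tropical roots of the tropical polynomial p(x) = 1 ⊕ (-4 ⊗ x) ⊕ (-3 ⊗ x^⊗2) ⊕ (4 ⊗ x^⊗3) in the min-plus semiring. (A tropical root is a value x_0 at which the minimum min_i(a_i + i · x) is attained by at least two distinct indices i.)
Roots: {-7, -1, 5}

Each tropical root is a break point of the lower envelope of the lines y = a_i + i · x (there are 4 lines, with slopes 0, 1, ..., 3). Only the lines that attain the minimum somewhere contribute to roots; other lines are dominated. Here the surviving (envelope) indices are i = 3, i = 2, i = 1, i = 0.
Intersections between consecutive envelope lines give the roots: for adjacent envelope indices i < j the intersection is x = (a_i − a_j) / (j − i). Reading off the sorted break points: {-7, -1, 5}.
Verification: at each break x_0, at least two indices attain the minimum of min_i(a_i + i · x_0).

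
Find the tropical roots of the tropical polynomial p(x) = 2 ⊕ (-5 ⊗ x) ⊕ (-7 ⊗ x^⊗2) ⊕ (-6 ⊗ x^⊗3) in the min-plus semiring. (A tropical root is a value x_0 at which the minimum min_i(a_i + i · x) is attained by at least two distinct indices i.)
Roots: {-1, 2, 7}

Each tropical root is a break point of the lower envelope of the lines y = a_i + i · x (there are 4 lines, with slopes 0, 1, ..., 3). Only the lines that attain the minimum somewhere contribute to roots; other lines are dominated. Here the surviving (envelope) indices are i = 3, i = 2, i = 1, i = 0.
Intersections between consecutive envelope lines give the roots: for adjacent envelope indices i < j the intersection is x = (a_i − a_j) / (j − i). Reading off the sorted break points: {-1, 2, 7}.
Verification: at each break x_0, at least two indices attain the minimum of min_i(a_i + i · x_0).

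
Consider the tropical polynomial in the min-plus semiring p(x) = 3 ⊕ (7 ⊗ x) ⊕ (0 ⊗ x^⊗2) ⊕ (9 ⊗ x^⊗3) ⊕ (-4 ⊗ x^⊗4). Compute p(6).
p(6) = 3

A tropical monomial a ⊗ x^⊗i evaluates to a + i · x. Evaluating each term at x = 6:
  Term 0 contributes 3 + 0 · 6 = 3
  Term 1 contributes 7 + 1 · 6 = 13
  Term 2 contributes 0 + 2 · 6 = 12
  Term 3 contributes 9 + 3 · 6 = 27
  Term 4 contributes -4 + 4 · 6 = 20
p(6) = ⊕ of these = min[3, 13, 12, 27, 20] = 3.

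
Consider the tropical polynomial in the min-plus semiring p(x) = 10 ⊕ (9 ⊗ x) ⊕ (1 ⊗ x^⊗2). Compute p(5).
p(5) = 10

A tropical monomial a ⊗ x^⊗i evaluates to a + i · x. Evaluating each term at x = 5:
  Term 0 contributes 10 + 0 · 5 = 10
  Term 1 contributes 9 + 1 · 5 = 14
  Term 2 contributes 1 + 2 · 5 = 11
p(5) = ⊕ of these = min[10, 14, 11] = 10.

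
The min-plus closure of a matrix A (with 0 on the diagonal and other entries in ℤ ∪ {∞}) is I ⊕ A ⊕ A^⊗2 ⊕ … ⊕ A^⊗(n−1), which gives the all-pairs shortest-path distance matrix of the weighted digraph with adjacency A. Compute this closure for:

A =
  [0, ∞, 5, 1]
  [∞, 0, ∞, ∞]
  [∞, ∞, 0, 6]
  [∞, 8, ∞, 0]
Closure =
  [0, 9, 5, 1]
  [∞, 0, ∞, ∞]
  [∞, 14, 0, 6]
  [∞, 8, ∞, 0]

This is the Floyd-Warshall all-pairs shortest-path computation. For each intermediate vertex k = 0, 1, …, 3, update dist[i][j] ← min(dist[i][j], dist[i][k] + dist[k][j]). The final matrix gives, for each (i, j), the minimum total weight of any directed path from i to j (possibly empty when i = j).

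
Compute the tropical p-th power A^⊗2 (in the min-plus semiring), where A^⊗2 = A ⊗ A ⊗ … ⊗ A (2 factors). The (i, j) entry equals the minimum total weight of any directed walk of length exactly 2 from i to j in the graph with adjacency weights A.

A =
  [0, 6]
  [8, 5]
A^⊗2 =
  [0, 6]
  [8, 10]

Each entry (A^⊗2)_ij equals the minimum over all length-2 walks i = v_0 → v_1 → … → v_2 = j of Σ_t A[v_t][v_{t+1}]. For example, for (i, j) = (0, 1) we minimise over 2 possible intermediate vertex sequences; the minimum is 6, attained along the walk 0 → 0 → 1.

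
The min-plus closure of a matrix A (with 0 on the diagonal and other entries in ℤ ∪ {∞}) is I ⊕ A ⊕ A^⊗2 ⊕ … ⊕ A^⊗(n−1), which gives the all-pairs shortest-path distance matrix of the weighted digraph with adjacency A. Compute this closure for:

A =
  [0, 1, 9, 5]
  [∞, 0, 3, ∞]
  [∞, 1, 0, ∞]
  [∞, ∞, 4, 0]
Closure =
  [0, 1, 4, 5]
  [∞, 0, 3, ∞]
  [∞, 1, 0, ∞]
  [∞, 5, 4, 0]

This is the Floyd-Warshall all-pairs shortest-path computation. For each intermediate vertex k = 0, 1, …, 3, update dist[i][j] ← min(dist[i][j], dist[i][k] + dist[k][j]). The final matrix gives, for each (i, j), the minimum total weight of any directed path from i to j (possibly empty when i = j).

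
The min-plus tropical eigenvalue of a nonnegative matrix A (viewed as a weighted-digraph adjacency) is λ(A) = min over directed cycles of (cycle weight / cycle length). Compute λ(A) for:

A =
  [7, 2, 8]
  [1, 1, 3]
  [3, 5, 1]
λ(A) = 1

Enumerate directed cycles and compute their means (weight / length). Sample:
  cycle 0 → 0: weight = 7, length = 1, mean = 7/1 ≈ 7.000
  cycle 1 → 1: weight = 1, length = 1, mean = 1/1 ≈ 1.000
  cycle 2 → 2: weight = 1, length = 1, mean = 1/1 ≈ 1.000
  cycle 0 → 1 → 0: weight = 3, length = 2, mean = 3/2 ≈ 1.500
  cycle 0 → 2 → 0: weight = 11, length = 2, mean = 11/2 ≈ 5.500
  cycle 1 → 0 → 1: weight = 3, length = 2, mean = 3/2 ≈ 1.500
Minimum mean = 1.000, attained e.g. along the cycle 1 → 1 with weight 1 and length 1. So λ(A) = 1/1 = 1.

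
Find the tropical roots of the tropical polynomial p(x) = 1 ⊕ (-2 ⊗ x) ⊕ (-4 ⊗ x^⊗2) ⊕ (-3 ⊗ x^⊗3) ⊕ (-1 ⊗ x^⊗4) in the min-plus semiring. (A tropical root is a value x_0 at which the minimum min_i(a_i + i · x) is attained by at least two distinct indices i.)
Roots: {-2, -1, 2, 3}

Each tropical root is a break point of the lower envelope of the lines y = a_i + i · x (there are 5 lines, with slopes 0, 1, ..., 4). Only the lines that attain the minimum somewhere contribute to roots; other lines are dominated. Here the surviving (envelope) indices are i = 4, i = 3, i = 2, i = 1, i = 0.
Intersections between consecutive envelope lines give the roots: for adjacent envelope indices i < j the intersection is x = (a_i − a_j) / (j − i). Reading off the sorted break points: {-2, -1, 2, 3}.
Verification: at each break x_0, at least two indices attain the minimum of min_i(a_i + i · x_0).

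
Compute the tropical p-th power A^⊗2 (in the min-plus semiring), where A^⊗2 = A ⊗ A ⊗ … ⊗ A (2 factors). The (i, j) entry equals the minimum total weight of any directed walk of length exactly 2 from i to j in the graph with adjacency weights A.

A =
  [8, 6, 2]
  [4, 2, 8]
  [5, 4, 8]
A^⊗2 =
  [7, 6, 10]
  [6, 4, 6]
  [8, 6, 7]

Each entry (A^⊗2)_ij equals the minimum over all length-2 walks i = v_0 → v_1 → … → v_2 = j of Σ_t A[v_t][v_{t+1}]. For example, for (i, j) = (0, 2) we minimise over 3 possible intermediate vertex sequences; the minimum is 10, attained along the walk 0 → 0 → 2.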